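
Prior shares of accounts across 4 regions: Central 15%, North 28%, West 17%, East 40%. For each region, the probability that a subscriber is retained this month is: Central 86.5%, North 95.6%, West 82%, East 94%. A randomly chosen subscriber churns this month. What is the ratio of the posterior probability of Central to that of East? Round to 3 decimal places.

0.844

Taking complements, P(churn | each) = Central 0.135, North 0.044, West 0.18, East 0.06.
Compute prior × likelihood for every hypothesis:
  Central: 0.15 × 0.135 = 0.02025
  North: 0.28 × 0.044 = 0.01232
  West: 0.17 × 0.18 = 0.0306
  East: 0.4 × 0.06 = 0.024
Normalizing constant = 0.08717.
The ratio is 0.02025 / 0.024 (the normalizer cancels) = 0.844.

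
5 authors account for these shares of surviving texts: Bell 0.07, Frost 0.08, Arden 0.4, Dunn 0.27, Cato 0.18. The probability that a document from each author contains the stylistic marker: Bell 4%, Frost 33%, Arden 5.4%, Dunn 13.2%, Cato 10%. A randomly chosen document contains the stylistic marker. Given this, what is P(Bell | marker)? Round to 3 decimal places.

0.027

Unnormalized posteriors (prior × likelihood):
  Bell: 0.07 × 0.04 = 0.0028
  Frost: 0.08 × 0.33 = 0.0264
  Arden: 0.4 × 0.054 = 0.0216
  Dunn: 0.27 × 0.132 = 0.03564
  Cato: 0.18 × 0.1 = 0.018
Sum = 0.10444.
P(Bell | evidence) = 0.0028 / 0.10444 ≈ 0.027.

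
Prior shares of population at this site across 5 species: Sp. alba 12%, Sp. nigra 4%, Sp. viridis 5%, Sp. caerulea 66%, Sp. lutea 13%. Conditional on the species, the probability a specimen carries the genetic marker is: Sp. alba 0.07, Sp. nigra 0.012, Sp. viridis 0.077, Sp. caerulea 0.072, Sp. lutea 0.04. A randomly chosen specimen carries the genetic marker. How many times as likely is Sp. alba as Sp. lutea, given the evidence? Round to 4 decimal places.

Compute prior × likelihood for every hypothesis:
  Sp. alba: 0.12 × 0.07 = 0.0084
  Sp. nigra: 0.04 × 0.012 = 0.00048
  Sp. viridis: 0.05 × 0.077 = 0.00385
  Sp. caerulea: 0.66 × 0.072 = 0.04752
  Sp. lutea: 0.13 × 0.04 = 0.0052
Sum = 0.06545.
The ratio is 0.0084 / 0.0052 (the normalizer cancels) = 1.6154.

1.6154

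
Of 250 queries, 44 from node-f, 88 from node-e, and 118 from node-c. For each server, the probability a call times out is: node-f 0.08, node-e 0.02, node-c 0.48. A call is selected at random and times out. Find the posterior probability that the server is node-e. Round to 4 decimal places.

0.0284

By Bayes' rule, posterior ∝ prior × likelihood:
  node-f: 0.176 × 0.08 = 0.01408
  node-e: 0.352 × 0.02 = 0.00704
  node-c: 0.472 × 0.48 = 0.22656
Sum = 0.24768.
P(node-e | evidence) = 0.00704 / 0.24768 ≈ 0.0284.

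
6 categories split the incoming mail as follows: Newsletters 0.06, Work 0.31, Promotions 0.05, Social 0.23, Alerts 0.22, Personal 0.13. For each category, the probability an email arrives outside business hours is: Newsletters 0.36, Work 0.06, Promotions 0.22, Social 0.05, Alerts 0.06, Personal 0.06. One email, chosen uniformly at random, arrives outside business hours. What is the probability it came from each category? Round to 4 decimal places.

Unnormalized posteriors (prior × likelihood):
  Newsletters: 0.06 × 0.36 = 0.0216
  Work: 0.31 × 0.06 = 0.0186
  Promotions: 0.05 × 0.22 = 0.011
  Social: 0.23 × 0.05 = 0.0115
  Alerts: 0.22 × 0.06 = 0.0132
  Personal: 0.13 × 0.06 = 0.0078
Normalizing constant = 0.0837.
P(Newsletters | off-hours) = 0.0216/0.0837 ≈ 0.2581
P(Work | off-hours) = 0.0186/0.0837 ≈ 0.2222
P(Promotions | off-hours) = 0.011/0.0837 ≈ 0.1314
P(Social | off-hours) = 0.0115/0.0837 ≈ 0.1374
P(Alerts | off-hours) = 0.0132/0.0837 ≈ 0.1577
P(Personal | off-hours) = 0.0078/0.0837 ≈ 0.0932

Newsletters 0.2581, Work 0.2222, Promotions 0.1314, Social 0.1374, Alerts 0.1577, Personal 0.0932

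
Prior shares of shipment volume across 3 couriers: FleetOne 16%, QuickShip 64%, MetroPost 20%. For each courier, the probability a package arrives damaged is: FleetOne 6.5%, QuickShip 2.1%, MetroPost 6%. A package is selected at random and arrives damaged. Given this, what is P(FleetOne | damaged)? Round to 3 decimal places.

0.290

Compute prior × likelihood for every hypothesis:
  FleetOne: 0.16 × 0.065 = 0.0104
  QuickShip: 0.64 × 0.021 = 0.01344
  MetroPost: 0.2 × 0.06 = 0.012
Normalizing constant = 0.03584.
P(FleetOne | evidence) = 0.0104 / 0.03584 ≈ 0.290.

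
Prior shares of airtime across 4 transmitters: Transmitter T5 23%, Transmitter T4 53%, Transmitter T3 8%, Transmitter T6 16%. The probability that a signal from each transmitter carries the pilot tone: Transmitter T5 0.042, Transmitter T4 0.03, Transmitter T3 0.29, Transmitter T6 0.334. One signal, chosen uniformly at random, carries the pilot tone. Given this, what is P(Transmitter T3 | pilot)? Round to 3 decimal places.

0.227

Unnormalized posteriors (prior × likelihood):
  Transmitter T5: 0.23 × 0.042 = 0.00966
  Transmitter T4: 0.53 × 0.03 = 0.0159
  Transmitter T3: 0.08 × 0.29 = 0.0232
  Transmitter T6: 0.16 × 0.334 = 0.05344
Total = 0.1022.
P(Transmitter T3 | evidence) = 0.0232 / 0.1022 ≈ 0.227.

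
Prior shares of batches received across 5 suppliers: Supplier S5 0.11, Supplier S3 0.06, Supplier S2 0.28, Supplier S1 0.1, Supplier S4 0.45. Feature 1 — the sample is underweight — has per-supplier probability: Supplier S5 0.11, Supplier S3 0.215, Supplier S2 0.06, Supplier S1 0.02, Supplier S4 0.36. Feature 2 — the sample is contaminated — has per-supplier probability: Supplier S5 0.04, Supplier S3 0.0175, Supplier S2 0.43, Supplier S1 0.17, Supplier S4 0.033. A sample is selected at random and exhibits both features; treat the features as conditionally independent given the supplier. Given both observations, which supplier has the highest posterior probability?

Prior × likelihood for each hypothesis:
  Supplier S5: 0.11 × 0.11 × 0.04 = 0.000484
  Supplier S3: 0.06 × 0.215 × 0.0175 = 0.00022575
  Supplier S2: 0.28 × 0.06 × 0.43 = 0.007224
  Supplier S1: 0.1 × 0.02 × 0.17 = 0.00034
  Supplier S4: 0.45 × 0.36 × 0.033 = 0.005346
Sum = 0.01361975.
Largest term belongs to Supplier S2, so Supplier S2 is most probable.

Supplier S2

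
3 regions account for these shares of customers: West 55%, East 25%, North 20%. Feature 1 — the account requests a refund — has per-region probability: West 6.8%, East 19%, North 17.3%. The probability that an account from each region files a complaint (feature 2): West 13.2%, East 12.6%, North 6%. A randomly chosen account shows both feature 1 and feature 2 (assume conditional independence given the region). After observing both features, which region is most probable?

East

Unnormalized posteriors (prior × likelihood):
  West: 0.55 × 0.068 × 0.132 = 0.0049368
  East: 0.25 × 0.19 × 0.126 = 0.005985
  North: 0.2 × 0.173 × 0.06 = 0.002076
Normalizing constant = 0.0129978.
Largest term belongs to East, so East is most probable.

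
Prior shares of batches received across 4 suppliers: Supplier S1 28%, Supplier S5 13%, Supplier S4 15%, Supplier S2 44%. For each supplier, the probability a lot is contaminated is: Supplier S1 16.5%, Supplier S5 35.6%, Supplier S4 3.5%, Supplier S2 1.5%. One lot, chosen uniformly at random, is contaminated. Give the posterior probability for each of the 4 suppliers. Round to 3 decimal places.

By Bayes' rule, posterior ∝ prior × likelihood:
  Supplier S1: 0.28 × 0.165 = 0.0462
  Supplier S5: 0.13 × 0.356 = 0.04628
  Supplier S4: 0.15 × 0.035 = 0.00525
  Supplier S2: 0.44 × 0.015 = 0.0066
Total = 0.10433.
P(Supplier S1 | contaminated) = 0.0462/0.10433 ≈ 0.443
P(Supplier S5 | contaminated) = 0.04628/0.10433 ≈ 0.444
P(Supplier S4 | contaminated) = 0.00525/0.10433 ≈ 0.050
P(Supplier S2 | contaminated) = 0.0066/0.10433 ≈ 0.063

Supplier S1 0.443, Supplier S5 0.444, Supplier S4 0.050, Supplier S2 0.063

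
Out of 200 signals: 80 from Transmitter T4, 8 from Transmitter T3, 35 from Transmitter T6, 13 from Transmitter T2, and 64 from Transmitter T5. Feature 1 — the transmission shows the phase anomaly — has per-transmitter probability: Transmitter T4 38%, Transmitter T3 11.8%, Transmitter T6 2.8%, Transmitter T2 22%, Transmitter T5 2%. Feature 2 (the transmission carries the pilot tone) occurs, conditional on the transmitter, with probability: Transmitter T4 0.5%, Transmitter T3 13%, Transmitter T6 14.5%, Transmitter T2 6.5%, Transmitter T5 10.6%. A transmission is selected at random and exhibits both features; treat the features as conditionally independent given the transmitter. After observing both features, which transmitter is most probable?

Transmitter T2

Unnormalized posteriors (prior × likelihood):
  Transmitter T4: 0.4 × 0.38 × 0.005 = 0.00076
  Transmitter T3: 0.04 × 0.118 × 0.13 = 0.0006136
  Transmitter T6: 0.175 × 0.028 × 0.145 = 0.0007105
  Transmitter T2: 0.065 × 0.22 × 0.065 = 0.0009295
  Transmitter T5: 0.32 × 0.02 × 0.106 = 0.0006784
Normalizing constant = 0.003692.
Largest term belongs to Transmitter T2, so Transmitter T2 is most probable.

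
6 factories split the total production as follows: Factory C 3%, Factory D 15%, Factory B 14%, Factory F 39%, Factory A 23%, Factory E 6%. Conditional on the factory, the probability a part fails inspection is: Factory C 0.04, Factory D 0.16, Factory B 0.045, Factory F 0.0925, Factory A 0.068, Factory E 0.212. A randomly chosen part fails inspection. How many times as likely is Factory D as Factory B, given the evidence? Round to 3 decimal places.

Prior × likelihood for each hypothesis:
  Factory C: 0.03 × 0.04 = 0.0012
  Factory D: 0.15 × 0.16 = 0.024
  Factory B: 0.14 × 0.045 = 0.0063
  Factory F: 0.39 × 0.0925 = 0.036075
  Factory A: 0.23 × 0.068 = 0.01564
  Factory E: 0.06 × 0.212 = 0.01272
Normalizing constant = 0.095935.
The ratio is 0.024 / 0.0063 (the normalizer cancels) = 3.810.

3.810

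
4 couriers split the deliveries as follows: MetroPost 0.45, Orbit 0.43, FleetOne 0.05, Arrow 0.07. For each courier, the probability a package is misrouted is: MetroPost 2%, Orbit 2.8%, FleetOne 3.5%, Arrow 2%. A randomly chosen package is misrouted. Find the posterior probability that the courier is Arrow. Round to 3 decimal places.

0.058

Compute prior × likelihood for every hypothesis:
  MetroPost: 0.45 × 0.02 = 0.009
  Orbit: 0.43 × 0.028 = 0.01204
  FleetOne: 0.05 × 0.035 = 0.00175
  Arrow: 0.07 × 0.02 = 0.0014
Total = 0.02419.
P(Arrow | evidence) = 0.0014 / 0.02419 ≈ 0.058.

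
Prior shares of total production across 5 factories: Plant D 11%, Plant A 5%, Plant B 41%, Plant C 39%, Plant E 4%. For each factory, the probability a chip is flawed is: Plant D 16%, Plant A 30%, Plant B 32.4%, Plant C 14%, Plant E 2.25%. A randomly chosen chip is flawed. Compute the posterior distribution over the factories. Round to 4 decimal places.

Plant D 0.0797, Plant A 0.0679, Plant B 0.6012, Plant C 0.2471, Plant E 0.0041

By Bayes' rule, posterior ∝ prior × likelihood:
  Plant D: 0.11 × 0.16 = 0.0176
  Plant A: 0.05 × 0.3 = 0.015
  Plant B: 0.41 × 0.324 = 0.13284
  Plant C: 0.39 × 0.14 = 0.0546
  Plant E: 0.04 × 0.0225 = 0.0009
Normalizing constant = 0.22094.
P(Plant D | flawed) = 0.0176/0.22094 ≈ 0.0797
P(Plant A | flawed) = 0.015/0.22094 ≈ 0.0679
P(Plant B | flawed) = 0.13284/0.22094 ≈ 0.6012
P(Plant C | flawed) = 0.0546/0.22094 ≈ 0.2471
P(Plant E | flawed) = 0.0009/0.22094 ≈ 0.0041
(Check: 0.0797+0.0679+0.6012+0.2471+0.0041 = 1.0000.)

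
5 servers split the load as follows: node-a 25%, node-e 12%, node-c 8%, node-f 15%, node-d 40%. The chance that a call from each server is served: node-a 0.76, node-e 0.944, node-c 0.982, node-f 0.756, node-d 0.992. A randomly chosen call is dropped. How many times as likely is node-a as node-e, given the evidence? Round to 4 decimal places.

Taking complements, P(dropped | each) = node-a 0.24, node-e 0.056, node-c 0.018, node-f 0.244, node-d 0.008.
Unnormalized posteriors (prior × likelihood):
  node-a: 0.25 × 0.24 = 0.06
  node-e: 0.12 × 0.056 = 0.00672
  node-c: 0.08 × 0.018 = 0.00144
  node-f: 0.15 × 0.244 = 0.0366
  node-d: 0.4 × 0.008 = 0.0032
Sum = 0.10796.
The ratio is 0.06 / 0.00672 (the normalizer cancels) = 8.9286.

8.9286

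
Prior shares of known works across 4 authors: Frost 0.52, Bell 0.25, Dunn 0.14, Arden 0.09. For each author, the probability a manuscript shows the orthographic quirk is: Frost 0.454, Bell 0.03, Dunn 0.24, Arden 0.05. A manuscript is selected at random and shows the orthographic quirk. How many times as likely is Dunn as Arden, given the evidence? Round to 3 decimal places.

7.467

By Bayes' rule, posterior ∝ prior × likelihood:
  Frost: 0.52 × 0.454 = 0.23608
  Bell: 0.25 × 0.03 = 0.0075
  Dunn: 0.14 × 0.24 = 0.0336
  Arden: 0.09 × 0.05 = 0.0045
Normalizing constant = 0.28168.
The ratio is 0.0336 / 0.0045 (the normalizer cancels) = 7.467.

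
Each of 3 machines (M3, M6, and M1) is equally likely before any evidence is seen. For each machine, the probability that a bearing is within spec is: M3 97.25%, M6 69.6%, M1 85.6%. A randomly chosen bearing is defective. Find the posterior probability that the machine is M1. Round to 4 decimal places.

Taking complements, P(defective | each) = M3 0.0275, M6 0.304, M1 0.144.
With a uniform prior (1/3 each), posterior ∝ likelihood:
  M3: 0.0275
  M6: 0.304
  M1: 0.144
Total = 0.4755.
P(M1 | evidence) = 0.144 / 0.4755 ≈ 0.3028.

0.3028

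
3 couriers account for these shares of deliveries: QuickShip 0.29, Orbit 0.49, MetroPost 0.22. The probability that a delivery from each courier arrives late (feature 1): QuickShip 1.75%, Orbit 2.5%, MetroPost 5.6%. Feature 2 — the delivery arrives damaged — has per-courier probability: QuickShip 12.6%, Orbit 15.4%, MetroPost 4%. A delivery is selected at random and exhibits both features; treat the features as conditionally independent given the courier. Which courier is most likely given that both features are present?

Orbit

By Bayes' rule, posterior ∝ prior × likelihood:
  QuickShip: 0.29 × 0.0175 × 0.126 = 0.00063945
  Orbit: 0.49 × 0.025 × 0.154 = 0.0018865
  MetroPost: 0.22 × 0.056 × 0.04 = 0.0004928
Sum = 0.00301875.
Largest term belongs to Orbit, so Orbit is most probable.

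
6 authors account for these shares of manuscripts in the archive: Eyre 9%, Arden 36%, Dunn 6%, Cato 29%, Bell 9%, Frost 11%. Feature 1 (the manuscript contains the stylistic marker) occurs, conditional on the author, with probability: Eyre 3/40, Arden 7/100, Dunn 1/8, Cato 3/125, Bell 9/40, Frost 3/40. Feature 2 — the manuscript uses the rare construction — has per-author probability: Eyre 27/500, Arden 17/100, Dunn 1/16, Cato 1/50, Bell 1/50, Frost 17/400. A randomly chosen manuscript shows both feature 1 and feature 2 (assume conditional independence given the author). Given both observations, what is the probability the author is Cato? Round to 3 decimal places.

Unnormalized posteriors (prior × likelihood):
  Eyre: 0.09 × 0.075 × 0.054 = 0.0003645
  Arden: 0.36 × 0.07 × 0.17 = 0.004284
  Dunn: 0.06 × 0.125 × 0.0625 = 0.00046875
  Cato: 0.29 × 0.024 × 0.02 = 0.0001392
  Bell: 0.09 × 0.225 × 0.02 = 0.000405
  Frost: 0.11 × 0.075 × 0.0425 = 0.000350625
Total = 0.006012075.
P(Cato | evidence) = 0.0001392 / 0.006012075 ≈ 0.023.

0.023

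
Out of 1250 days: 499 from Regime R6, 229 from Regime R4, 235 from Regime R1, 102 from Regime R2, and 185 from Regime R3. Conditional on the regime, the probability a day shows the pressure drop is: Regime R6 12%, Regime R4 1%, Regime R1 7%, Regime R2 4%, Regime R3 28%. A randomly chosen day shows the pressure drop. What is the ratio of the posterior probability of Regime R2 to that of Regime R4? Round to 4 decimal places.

1.7817

Prior × likelihood for each hypothesis:
  Regime R6: 0.3992 × 0.12 = 0.047904
  Regime R4: 0.1832 × 0.01 = 0.001832
  Regime R1: 0.188 × 0.07 = 0.01316
  Regime R2: 0.0816 × 0.04 = 0.003264
  Regime R3: 0.148 × 0.28 = 0.04144
Normalizing constant = 0.1076.
The ratio is 0.003264 / 0.001832 (the normalizer cancels) = 1.7817.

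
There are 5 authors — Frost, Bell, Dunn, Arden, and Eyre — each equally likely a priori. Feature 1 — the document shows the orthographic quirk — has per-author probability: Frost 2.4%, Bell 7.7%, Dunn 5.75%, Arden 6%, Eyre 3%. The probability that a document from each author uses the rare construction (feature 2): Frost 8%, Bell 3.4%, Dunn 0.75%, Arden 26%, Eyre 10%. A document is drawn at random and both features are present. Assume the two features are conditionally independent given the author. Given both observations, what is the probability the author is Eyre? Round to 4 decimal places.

0.1273

Since the prior is uniform, the posterior is proportional to the likelihood:
  Frost: 0.024 × 0.08 = 0.00192
  Bell: 0.077 × 0.034 = 0.002618
  Dunn: 0.0575 × 0.0075 = 0.00043125
  Arden: 0.06 × 0.26 = 0.0156
  Eyre: 0.03 × 0.1 = 0.003
Total = 0.02356925.
P(Eyre | evidence) = 0.003 / 0.02356925 ≈ 0.1273.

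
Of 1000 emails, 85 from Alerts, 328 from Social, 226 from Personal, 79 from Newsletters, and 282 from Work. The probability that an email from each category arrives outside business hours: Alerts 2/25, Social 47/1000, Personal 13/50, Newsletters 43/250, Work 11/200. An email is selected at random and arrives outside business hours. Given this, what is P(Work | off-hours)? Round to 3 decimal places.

0.141

By Bayes' rule, posterior ∝ prior × likelihood:
  Alerts: 0.085 × 0.08 = 0.0068
  Social: 0.328 × 0.047 = 0.015416
  Personal: 0.226 × 0.26 = 0.05876
  Newsletters: 0.079 × 0.172 = 0.013588
  Work: 0.282 × 0.055 = 0.01551
Normalizing constant = 0.110074.
P(Work | evidence) = 0.01551 / 0.110074 ≈ 0.141.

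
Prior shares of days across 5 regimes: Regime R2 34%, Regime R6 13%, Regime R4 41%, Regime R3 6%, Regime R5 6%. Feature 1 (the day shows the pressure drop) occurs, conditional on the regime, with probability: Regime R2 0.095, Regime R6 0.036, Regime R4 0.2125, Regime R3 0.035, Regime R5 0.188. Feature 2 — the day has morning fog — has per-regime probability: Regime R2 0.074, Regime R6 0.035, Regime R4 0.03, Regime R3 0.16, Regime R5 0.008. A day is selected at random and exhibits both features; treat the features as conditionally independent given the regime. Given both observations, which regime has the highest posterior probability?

Regime R4

By Bayes' rule, posterior ∝ prior × likelihood:
  Regime R2: 0.34 × 0.095 × 0.074 = 0.0023902
  Regime R6: 0.13 × 0.036 × 0.035 = 0.0001638
  Regime R4: 0.41 × 0.2125 × 0.03 = 0.00261375
  Regime R3: 0.06 × 0.035 × 0.16 = 0.000336
  Regime R5: 0.06 × 0.188 × 0.008 = 0.00009024
Sum = 0.00559399.
Largest term belongs to Regime R4, so Regime R4 is most probable.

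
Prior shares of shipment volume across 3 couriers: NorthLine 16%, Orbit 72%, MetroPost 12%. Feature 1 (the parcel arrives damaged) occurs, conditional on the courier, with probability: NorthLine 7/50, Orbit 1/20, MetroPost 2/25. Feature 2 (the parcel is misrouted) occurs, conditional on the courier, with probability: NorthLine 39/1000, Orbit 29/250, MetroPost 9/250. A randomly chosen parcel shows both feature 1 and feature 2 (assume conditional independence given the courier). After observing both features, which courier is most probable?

Orbit

By Bayes' rule, posterior ∝ prior × likelihood:
  NorthLine: 0.16 × 0.14 × 0.039 = 0.0008736
  Orbit: 0.72 × 0.05 × 0.116 = 0.004176
  MetroPost: 0.12 × 0.08 × 0.036 = 0.0003456
Sum = 0.0053952.
Largest term belongs to Orbit, so Orbit is most probable.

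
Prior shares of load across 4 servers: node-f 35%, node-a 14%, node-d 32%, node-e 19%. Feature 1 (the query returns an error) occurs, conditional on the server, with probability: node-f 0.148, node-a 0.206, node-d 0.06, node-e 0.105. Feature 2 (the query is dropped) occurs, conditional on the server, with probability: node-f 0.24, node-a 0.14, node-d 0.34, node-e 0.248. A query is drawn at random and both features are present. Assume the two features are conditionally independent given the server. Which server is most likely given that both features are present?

By Bayes' rule, posterior ∝ prior × likelihood:
  node-f: 0.35 × 0.148 × 0.24 = 0.012432
  node-a: 0.14 × 0.206 × 0.14 = 0.0040376
  node-d: 0.32 × 0.06 × 0.34 = 0.006528
  node-e: 0.19 × 0.105 × 0.248 = 0.0049476
Normalizing constant = 0.0279452.
Largest term belongs to node-f, so node-f is most probable.

node-f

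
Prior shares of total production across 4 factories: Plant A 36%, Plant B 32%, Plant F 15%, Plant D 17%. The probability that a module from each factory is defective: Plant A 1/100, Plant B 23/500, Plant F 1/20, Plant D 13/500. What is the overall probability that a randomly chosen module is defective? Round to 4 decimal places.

By Bayes' rule, posterior ∝ prior × likelihood:
  Plant A: 0.36 × 0.01 = 0.0036
  Plant B: 0.32 × 0.046 = 0.01472
  Plant F: 0.15 × 0.05 = 0.0075
  Plant D: 0.17 × 0.026 = 0.00442
P(defective) = 0.0036 + 0.01472 + 0.0075 + 0.00442 = 0.03024 → 0.0302.

0.0302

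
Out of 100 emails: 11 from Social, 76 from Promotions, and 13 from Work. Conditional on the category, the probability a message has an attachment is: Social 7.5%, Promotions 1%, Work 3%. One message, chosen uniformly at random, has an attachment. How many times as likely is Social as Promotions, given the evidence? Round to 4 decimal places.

1.0855

By Bayes' rule, posterior ∝ prior × likelihood:
  Social: 0.11 × 0.075 = 0.00825
  Promotions: 0.76 × 0.01 = 0.0076
  Work: 0.13 × 0.03 = 0.0039
Normalizing constant = 0.01975.
The ratio is 0.00825 / 0.0076 (the normalizer cancels) = 1.0855.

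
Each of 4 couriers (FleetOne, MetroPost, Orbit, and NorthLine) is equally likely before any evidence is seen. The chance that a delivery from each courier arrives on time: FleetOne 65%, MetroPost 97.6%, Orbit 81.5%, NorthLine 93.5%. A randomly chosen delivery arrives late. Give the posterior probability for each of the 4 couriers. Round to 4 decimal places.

FleetOne 0.5609, MetroPost 0.0385, Orbit 0.2965, NorthLine 0.1042

Taking complements, P(late | each) = FleetOne 0.35, MetroPost 0.024, Orbit 0.185, NorthLine 0.065.
Since the prior is uniform, the posterior is proportional to the likelihood:
  FleetOne: 0.35
  MetroPost: 0.024
  Orbit: 0.185
  NorthLine: 0.065
Sum = 0.624.
P(FleetOne | late) = 0.35/0.624 ≈ 0.5609
P(MetroPost | late) = 0.024/0.624 ≈ 0.0385
P(Orbit | late) = 0.185/0.624 ≈ 0.2965
P(NorthLine | late) = 0.065/0.624 ≈ 0.1042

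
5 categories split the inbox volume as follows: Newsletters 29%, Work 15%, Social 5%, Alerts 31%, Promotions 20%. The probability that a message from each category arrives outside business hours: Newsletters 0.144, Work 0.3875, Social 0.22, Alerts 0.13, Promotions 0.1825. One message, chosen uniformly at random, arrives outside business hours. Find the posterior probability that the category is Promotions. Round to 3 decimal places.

Prior × likelihood for each hypothesis:
  Newsletters: 0.29 × 0.144 = 0.04176
  Work: 0.15 × 0.3875 = 0.058125
  Social: 0.05 × 0.22 = 0.011
  Alerts: 0.31 × 0.13 = 0.0403
  Promotions: 0.2 × 0.1825 = 0.0365
Normalizing constant = 0.187685.
P(Promotions | evidence) = 0.0365 / 0.187685 ≈ 0.194.

0.194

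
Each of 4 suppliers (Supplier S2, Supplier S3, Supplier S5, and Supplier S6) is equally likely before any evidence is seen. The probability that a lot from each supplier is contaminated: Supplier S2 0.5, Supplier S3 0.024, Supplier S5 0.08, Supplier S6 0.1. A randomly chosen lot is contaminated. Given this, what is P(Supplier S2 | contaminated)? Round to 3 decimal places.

With a uniform prior (1/4 each), posterior ∝ likelihood:
  Supplier S2: 0.5
  Supplier S3: 0.024
  Supplier S5: 0.08
  Supplier S6: 0.1
Total = 0.704.
P(Supplier S2 | evidence) = 0.5 / 0.704 ≈ 0.710.

0.710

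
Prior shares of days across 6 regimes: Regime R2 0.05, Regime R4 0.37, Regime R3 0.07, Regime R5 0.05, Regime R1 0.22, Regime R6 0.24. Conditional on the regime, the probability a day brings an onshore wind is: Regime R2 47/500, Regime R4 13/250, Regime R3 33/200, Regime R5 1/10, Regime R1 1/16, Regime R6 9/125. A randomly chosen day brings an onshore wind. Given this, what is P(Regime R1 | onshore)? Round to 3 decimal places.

0.192

By Bayes' rule, posterior ∝ prior × likelihood:
  Regime R2: 0.05 × 0.094 = 0.0047
  Regime R4: 0.37 × 0.052 = 0.01924
  Regime R3: 0.07 × 0.165 = 0.01155
  Regime R5: 0.05 × 0.1 = 0.005
  Regime R1: 0.22 × 0.0625 = 0.01375
  Regime R6: 0.24 × 0.072 = 0.01728
Total = 0.07152.
P(Regime R1 | evidence) = 0.01375 / 0.07152 ≈ 0.192.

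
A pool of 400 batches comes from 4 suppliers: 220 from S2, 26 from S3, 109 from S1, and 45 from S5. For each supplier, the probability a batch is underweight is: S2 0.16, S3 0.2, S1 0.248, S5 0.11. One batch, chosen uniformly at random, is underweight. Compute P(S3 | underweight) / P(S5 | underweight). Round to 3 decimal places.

Compute prior × likelihood for every hypothesis:
  S2: 0.55 × 0.16 = 0.088
  S3: 0.065 × 0.2 = 0.013
  S1: 0.2725 × 0.248 = 0.06758
  S5: 0.1125 × 0.11 = 0.012375
Sum = 0.180955.
The ratio is 0.013 / 0.012375 (the normalizer cancels) = 1.051.

1.051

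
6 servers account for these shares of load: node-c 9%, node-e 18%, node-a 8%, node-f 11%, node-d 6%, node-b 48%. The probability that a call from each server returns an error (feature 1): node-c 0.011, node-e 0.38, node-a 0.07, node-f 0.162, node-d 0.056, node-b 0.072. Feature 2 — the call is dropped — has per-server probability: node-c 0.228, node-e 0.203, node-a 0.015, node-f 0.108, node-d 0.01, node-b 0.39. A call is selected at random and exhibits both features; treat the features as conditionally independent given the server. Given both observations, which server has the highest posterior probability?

By Bayes' rule, posterior ∝ prior × likelihood:
  node-c: 0.09 × 0.011 × 0.228 = 0.00022572
  node-e: 0.18 × 0.38 × 0.203 = 0.0138852
  node-a: 0.08 × 0.07 × 0.015 = 0.000084
  node-f: 0.11 × 0.162 × 0.108 = 0.00192456
  node-d: 0.06 × 0.056 × 0.01 = 0.0000336
  node-b: 0.48 × 0.072 × 0.39 = 0.0134784
Sum = 0.02963148.
Largest term belongs to node-e, so node-e is most probable.

node-e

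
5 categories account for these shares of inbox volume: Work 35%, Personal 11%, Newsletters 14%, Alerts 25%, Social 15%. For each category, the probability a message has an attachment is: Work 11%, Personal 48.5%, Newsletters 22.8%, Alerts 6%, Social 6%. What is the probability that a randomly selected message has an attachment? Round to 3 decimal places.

Compute prior × likelihood for every hypothesis:
  Work: 0.35 × 0.11 = 0.0385
  Personal: 0.11 × 0.485 = 0.05335
  Newsletters: 0.14 × 0.228 = 0.03192
  Alerts: 0.25 × 0.06 = 0.015
  Social: 0.15 × 0.06 = 0.009
P(attachment) = 0.0385 + 0.05335 + 0.03192 + 0.015 + 0.009 = 0.14777 → 0.148.

0.148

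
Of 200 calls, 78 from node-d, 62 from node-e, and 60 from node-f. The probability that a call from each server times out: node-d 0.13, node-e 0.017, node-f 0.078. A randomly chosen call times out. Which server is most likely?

node-d

Prior × likelihood for each hypothesis:
  node-d: 0.39 × 0.13 = 0.0507
  node-e: 0.31 × 0.017 = 0.00527
  node-f: 0.3 × 0.078 = 0.0234
Normalizing constant = 0.07937.
Largest term belongs to node-d, so node-d is most probable.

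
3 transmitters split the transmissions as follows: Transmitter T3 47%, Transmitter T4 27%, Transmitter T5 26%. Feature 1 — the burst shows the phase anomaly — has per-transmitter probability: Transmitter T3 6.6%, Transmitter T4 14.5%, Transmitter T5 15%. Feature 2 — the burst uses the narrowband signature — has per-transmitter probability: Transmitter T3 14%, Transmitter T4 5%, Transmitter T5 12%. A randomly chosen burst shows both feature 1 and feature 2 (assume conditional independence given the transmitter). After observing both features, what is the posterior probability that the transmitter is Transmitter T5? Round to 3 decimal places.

0.426

Compute prior × likelihood for every hypothesis:
  Transmitter T3: 0.47 × 0.066 × 0.14 = 0.0043428
  Transmitter T4: 0.27 × 0.145 × 0.05 = 0.0019575
  Transmitter T5: 0.26 × 0.15 × 0.12 = 0.00468
Sum = 0.0109803.
P(Transmitter T5 | evidence) = 0.00468 / 0.0109803 ≈ 0.426.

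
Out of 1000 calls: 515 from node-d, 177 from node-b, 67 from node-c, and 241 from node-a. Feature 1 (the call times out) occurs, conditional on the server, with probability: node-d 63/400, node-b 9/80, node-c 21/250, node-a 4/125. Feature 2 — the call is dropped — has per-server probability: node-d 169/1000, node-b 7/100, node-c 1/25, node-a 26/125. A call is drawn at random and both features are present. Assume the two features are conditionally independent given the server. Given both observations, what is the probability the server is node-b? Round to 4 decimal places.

Compute prior × likelihood for every hypothesis:
  node-d: 0.515 × 0.1575 × 0.169 = 0.0137080125
  node-b: 0.177 × 0.1125 × 0.07 = 0.001393875
  node-c: 0.067 × 0.084 × 0.04 = 0.00022512
  node-a: 0.241 × 0.032 × 0.208 = 0.001604096
Normalizing constant = 0.0169311035.
P(node-b | evidence) = 0.001393875 / 0.0169311035 ≈ 0.0823.

0.0823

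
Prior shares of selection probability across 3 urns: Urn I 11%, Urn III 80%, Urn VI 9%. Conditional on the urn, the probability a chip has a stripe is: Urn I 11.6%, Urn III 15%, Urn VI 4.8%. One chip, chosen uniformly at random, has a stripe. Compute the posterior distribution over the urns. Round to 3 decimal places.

Urn I 0.093, Urn III 0.875, Urn VI 0.032

Compute prior × likelihood for every hypothesis:
  Urn I: 0.11 × 0.116 = 0.01276
  Urn III: 0.8 × 0.15 = 0.12
  Urn VI: 0.09 × 0.048 = 0.00432
Total = 0.13708.
P(Urn I | striped) = 0.01276/0.13708 ≈ 0.093
P(Urn III | striped) = 0.12/0.13708 ≈ 0.875
P(Urn VI | striped) = 0.00432/0.13708 ≈ 0.032
(Check: 0.093+0.875+0.032 = 1.000.)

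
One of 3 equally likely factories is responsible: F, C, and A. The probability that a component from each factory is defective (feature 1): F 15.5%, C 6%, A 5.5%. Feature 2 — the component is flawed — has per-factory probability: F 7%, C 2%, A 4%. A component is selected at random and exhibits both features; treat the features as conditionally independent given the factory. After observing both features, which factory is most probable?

With a uniform prior (1/3 each), posterior ∝ likelihood:
  F: 0.155 × 0.07 = 0.01085
  C: 0.06 × 0.02 = 0.0012
  A: 0.055 × 0.04 = 0.0022
Sum = 0.01425.
Largest term belongs to F, so F is most probable.

F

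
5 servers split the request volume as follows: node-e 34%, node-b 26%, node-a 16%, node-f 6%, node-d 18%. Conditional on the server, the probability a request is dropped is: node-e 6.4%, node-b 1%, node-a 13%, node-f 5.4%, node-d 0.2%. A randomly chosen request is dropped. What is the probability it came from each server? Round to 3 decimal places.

By Bayes' rule, posterior ∝ prior × likelihood:
  node-e: 0.34 × 0.064 = 0.02176
  node-b: 0.26 × 0.01 = 0.0026
  node-a: 0.16 × 0.13 = 0.0208
  node-f: 0.06 × 0.054 = 0.00324
  node-d: 0.18 × 0.002 = 0.00036
Total = 0.04876.
P(node-e | dropped) = 0.02176/0.04876 ≈ 0.446
P(node-b | dropped) = 0.0026/0.04876 ≈ 0.053
P(node-a | dropped) = 0.0208/0.04876 ≈ 0.427
P(node-f | dropped) = 0.00324/0.04876 ≈ 0.066
P(node-d | dropped) = 0.00036/0.04876 ≈ 0.007

node-e 0.446, node-b 0.053, node-a 0.427, node-f 0.066, node-d 0.007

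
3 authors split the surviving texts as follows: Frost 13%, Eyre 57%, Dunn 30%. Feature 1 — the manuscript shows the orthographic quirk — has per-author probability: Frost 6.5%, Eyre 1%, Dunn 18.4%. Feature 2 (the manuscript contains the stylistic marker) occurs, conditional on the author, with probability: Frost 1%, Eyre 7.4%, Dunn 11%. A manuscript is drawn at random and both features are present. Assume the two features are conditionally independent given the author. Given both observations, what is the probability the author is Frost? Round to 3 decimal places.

0.013

Prior × likelihood for each hypothesis:
  Frost: 0.13 × 0.065 × 0.01 = 0.0000845
  Eyre: 0.57 × 0.01 × 0.074 = 0.0004218
  Dunn: 0.3 × 0.184 × 0.11 = 0.006072
Normalizing constant = 0.0065783.
P(Frost | evidence) = 0.0000845 / 0.0065783 ≈ 0.013.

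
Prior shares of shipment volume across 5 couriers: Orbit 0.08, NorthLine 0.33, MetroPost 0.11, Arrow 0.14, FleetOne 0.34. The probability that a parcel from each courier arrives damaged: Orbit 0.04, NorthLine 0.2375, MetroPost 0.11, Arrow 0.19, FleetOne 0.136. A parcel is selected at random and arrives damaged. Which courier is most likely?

NorthLine

Prior × likelihood for each hypothesis:
  Orbit: 0.08 × 0.04 = 0.0032
  NorthLine: 0.33 × 0.2375 = 0.078375
  MetroPost: 0.11 × 0.11 = 0.0121
  Arrow: 0.14 × 0.19 = 0.0266
  FleetOne: 0.34 × 0.136 = 0.04624
Sum = 0.166515.
Largest term belongs to NorthLine, so NorthLine is most probable.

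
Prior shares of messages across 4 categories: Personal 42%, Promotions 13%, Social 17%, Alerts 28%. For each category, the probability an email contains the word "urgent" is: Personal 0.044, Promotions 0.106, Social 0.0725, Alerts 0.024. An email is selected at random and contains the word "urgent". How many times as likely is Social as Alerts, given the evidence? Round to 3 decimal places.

1.834

Unnormalized posteriors (prior × likelihood):
  Personal: 0.42 × 0.044 = 0.01848
  Promotions: 0.13 × 0.106 = 0.01378
  Social: 0.17 × 0.0725 = 0.012325
  Alerts: 0.28 × 0.024 = 0.00672
Sum = 0.051305.
The ratio is 0.012325 / 0.00672 (the normalizer cancels) = 1.834.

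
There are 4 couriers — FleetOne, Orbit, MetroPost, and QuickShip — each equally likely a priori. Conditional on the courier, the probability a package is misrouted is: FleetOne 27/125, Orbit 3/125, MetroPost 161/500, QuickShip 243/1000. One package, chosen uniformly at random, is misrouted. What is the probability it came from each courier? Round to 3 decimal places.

With a uniform prior (1/4 each), posterior ∝ likelihood:
  FleetOne: 0.216
  Orbit: 0.024
  MetroPost: 0.322
  QuickShip: 0.243
Sum = 0.805.
P(FleetOne | misrouted) = 0.216/0.805 ≈ 0.268
P(Orbit | misrouted) = 0.024/0.805 ≈ 0.030
P(MetroPost | misrouted) = 0.322/0.805 ≈ 0.400
P(QuickShip | misrouted) = 0.243/0.805 ≈ 0.302
(Check: 0.268+0.030+0.400+0.302 = 1.000.)

FleetOne 0.268, Orbit 0.030, MetroPost 0.400, QuickShip 0.302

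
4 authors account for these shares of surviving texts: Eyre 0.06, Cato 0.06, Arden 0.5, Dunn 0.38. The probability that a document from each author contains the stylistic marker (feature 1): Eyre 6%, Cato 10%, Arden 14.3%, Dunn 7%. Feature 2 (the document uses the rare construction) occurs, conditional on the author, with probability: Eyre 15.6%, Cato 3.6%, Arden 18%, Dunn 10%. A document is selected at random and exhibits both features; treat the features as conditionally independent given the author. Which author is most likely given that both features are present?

Arden

By Bayes' rule, posterior ∝ prior × likelihood:
  Eyre: 0.06 × 0.06 × 0.156 = 0.0005616
  Cato: 0.06 × 0.1 × 0.036 = 0.000216
  Arden: 0.5 × 0.143 × 0.18 = 0.01287
  Dunn: 0.38 × 0.07 × 0.1 = 0.00266
Sum = 0.0163076.
Largest term belongs to Arden, so Arden is most probable.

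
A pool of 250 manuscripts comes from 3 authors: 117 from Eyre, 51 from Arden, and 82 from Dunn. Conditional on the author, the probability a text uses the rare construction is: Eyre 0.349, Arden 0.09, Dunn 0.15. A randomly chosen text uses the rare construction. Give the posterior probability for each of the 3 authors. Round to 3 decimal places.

Compute prior × likelihood for every hypothesis:
  Eyre: 0.468 × 0.349 = 0.163332
  Arden: 0.204 × 0.09 = 0.01836
  Dunn: 0.328 × 0.15 = 0.0492
Normalizing constant = 0.230892.
P(Eyre | rare-form) = 0.163332/0.230892 ≈ 0.707
P(Arden | rare-form) = 0.01836/0.230892 ≈ 0.080
P(Dunn | rare-form) = 0.0492/0.230892 ≈ 0.213

Eyre 0.707, Arden 0.080, Dunn 0.213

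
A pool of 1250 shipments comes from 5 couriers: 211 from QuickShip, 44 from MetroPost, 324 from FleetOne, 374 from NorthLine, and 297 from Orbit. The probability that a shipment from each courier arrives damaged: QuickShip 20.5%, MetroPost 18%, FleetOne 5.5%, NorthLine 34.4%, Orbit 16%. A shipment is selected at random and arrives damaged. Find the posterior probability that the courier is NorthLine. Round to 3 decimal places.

Compute prior × likelihood for every hypothesis:
  QuickShip: 0.1688 × 0.205 = 0.034604
  MetroPost: 0.0352 × 0.18 = 0.006336
  FleetOne: 0.2592 × 0.055 = 0.014256
  NorthLine: 0.2992 × 0.344 = 0.1029248
  Orbit: 0.2376 × 0.16 = 0.038016
Total = 0.1961368.
P(NorthLine | evidence) = 0.1029248 / 0.1961368 ≈ 0.525.

0.525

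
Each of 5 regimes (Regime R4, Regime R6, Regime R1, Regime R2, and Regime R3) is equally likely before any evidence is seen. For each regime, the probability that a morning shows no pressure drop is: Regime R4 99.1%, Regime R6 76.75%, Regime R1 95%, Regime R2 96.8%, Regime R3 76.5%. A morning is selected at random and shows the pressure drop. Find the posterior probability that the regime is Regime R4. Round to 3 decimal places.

Taking complements, P(drop | each) = Regime R4 0.009, Regime R6 0.2325, Regime R1 0.05, Regime R2 0.032, Regime R3 0.235.
Since the prior is uniform, the posterior is proportional to the likelihood:
  Regime R4: 0.009
  Regime R6: 0.2325
  Regime R1: 0.05
  Regime R2: 0.032
  Regime R3: 0.235
Sum = 0.5585.
P(Regime R4 | evidence) = 0.009 / 0.5585 ≈ 0.016.

0.016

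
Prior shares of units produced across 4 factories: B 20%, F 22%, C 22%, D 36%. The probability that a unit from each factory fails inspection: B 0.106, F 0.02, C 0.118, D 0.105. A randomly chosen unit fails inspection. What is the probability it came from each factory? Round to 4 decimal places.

Unnormalized posteriors (prior × likelihood):
  B: 0.2 × 0.106 = 0.0212
  F: 0.22 × 0.02 = 0.0044
  C: 0.22 × 0.118 = 0.02596
  D: 0.36 × 0.105 = 0.0378
Sum = 0.08936.
P(B | nonconforming) = 0.0212/0.08936 ≈ 0.2372
P(F | nonconforming) = 0.0044/0.08936 ≈ 0.0492
P(C | nonconforming) = 0.02596/0.08936 ≈ 0.2905
P(D | nonconforming) = 0.0378/0.08936 ≈ 0.4230

B 0.2372, F 0.0492, C 0.2905, D 0.4230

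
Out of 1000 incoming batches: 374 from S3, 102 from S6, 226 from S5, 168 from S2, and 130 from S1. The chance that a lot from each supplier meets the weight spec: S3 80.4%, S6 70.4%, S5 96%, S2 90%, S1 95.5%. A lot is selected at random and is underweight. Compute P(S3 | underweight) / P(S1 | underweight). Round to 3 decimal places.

Taking complements, P(underweight | each) = S3 0.196, S6 0.296, S5 0.04, S2 0.1, S1 0.045.
Prior × likelihood for each hypothesis:
  S3: 0.374 × 0.196 = 0.073304
  S6: 0.102 × 0.296 = 0.030192
  S5: 0.226 × 0.04 = 0.00904
  S2: 0.168 × 0.1 = 0.0168
  S1: 0.13 × 0.045 = 0.00585
Sum = 0.135186.
The ratio is 0.073304 / 0.00585 (the normalizer cancels) = 12.531.

12.531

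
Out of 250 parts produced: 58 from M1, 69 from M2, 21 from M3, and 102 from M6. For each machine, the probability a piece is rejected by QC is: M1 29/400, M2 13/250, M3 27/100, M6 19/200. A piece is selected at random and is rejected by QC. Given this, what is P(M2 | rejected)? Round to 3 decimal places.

Compute prior × likelihood for every hypothesis:
  M1: 0.232 × 0.0725 = 0.01682
  M2: 0.276 × 0.052 = 0.014352
  M3: 0.084 × 0.27 = 0.02268
  M6: 0.408 × 0.095 = 0.03876
Sum = 0.092612.
P(M2 | evidence) = 0.014352 / 0.092612 ≈ 0.155.

0.155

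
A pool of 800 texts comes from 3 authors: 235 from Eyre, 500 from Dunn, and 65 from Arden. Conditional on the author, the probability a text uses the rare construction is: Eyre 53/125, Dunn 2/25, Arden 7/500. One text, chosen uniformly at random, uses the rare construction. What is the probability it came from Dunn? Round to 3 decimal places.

Unnormalized posteriors (prior × likelihood):
  Eyre: 0.29375 × 0.424 = 0.12455
  Dunn: 0.625 × 0.08 = 0.05
  Arden: 0.08125 × 0.014 = 0.0011375
Total = 0.1756875.
P(Dunn | evidence) = 0.05 / 0.1756875 ≈ 0.285.

0.285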